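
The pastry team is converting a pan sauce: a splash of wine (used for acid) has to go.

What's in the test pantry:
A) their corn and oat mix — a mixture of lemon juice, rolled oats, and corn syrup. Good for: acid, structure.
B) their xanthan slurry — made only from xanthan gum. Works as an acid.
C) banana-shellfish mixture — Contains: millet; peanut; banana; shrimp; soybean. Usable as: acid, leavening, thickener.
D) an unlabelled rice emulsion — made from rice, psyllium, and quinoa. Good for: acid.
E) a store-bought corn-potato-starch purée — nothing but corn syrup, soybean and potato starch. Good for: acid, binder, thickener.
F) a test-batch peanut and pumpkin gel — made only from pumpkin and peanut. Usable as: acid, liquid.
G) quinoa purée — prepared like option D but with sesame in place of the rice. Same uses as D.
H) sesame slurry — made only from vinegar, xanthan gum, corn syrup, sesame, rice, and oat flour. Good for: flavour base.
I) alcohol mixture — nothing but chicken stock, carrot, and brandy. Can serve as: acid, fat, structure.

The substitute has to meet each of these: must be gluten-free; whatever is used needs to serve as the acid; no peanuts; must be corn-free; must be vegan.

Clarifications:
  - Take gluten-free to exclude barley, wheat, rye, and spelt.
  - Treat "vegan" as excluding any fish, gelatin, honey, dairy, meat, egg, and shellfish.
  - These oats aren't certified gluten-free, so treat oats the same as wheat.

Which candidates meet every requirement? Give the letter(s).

A: has rolled oats, so not gluten-free; has corn syrup, so not corn-free — no
B: every rule checks out — OK
C: has shrimp, so not vegan; has peanut, so not peanut-free — no
D: all constraints satisfied — valid
E: has corn syrup, so not corn-free — out
F: has peanut, so not peanut-free — reject
G: works as an acid, vegan, no peanut — valid
H: not usable as an acid; has oat flour, so not gluten-free (and 1 more) — no
I: has chicken stock, so not vegan — no

B, D, G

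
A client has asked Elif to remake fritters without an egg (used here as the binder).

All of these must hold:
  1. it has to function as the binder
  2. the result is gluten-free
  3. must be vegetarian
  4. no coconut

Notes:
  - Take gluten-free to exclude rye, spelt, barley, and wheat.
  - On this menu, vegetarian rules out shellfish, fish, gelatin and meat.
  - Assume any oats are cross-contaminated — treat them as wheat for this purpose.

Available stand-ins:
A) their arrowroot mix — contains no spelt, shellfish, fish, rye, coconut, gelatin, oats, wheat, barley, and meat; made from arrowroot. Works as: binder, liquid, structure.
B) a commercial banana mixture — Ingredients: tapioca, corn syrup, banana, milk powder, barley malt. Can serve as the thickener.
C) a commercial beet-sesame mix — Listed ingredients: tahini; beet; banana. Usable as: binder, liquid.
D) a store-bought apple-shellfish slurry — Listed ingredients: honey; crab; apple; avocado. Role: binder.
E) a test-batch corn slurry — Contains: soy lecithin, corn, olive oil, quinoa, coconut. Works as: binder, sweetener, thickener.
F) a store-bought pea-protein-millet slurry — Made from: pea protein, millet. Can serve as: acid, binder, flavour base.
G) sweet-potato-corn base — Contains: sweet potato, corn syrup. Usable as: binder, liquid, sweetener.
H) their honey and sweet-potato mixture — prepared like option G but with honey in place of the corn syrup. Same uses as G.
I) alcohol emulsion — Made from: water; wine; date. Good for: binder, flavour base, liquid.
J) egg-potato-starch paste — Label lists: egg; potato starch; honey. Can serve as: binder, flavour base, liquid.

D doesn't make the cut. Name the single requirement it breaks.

vegetarian

usable as a binder: satisfied
gluten-free: satisfied
vegetarian: has crab — fails
coconut-free: satisfied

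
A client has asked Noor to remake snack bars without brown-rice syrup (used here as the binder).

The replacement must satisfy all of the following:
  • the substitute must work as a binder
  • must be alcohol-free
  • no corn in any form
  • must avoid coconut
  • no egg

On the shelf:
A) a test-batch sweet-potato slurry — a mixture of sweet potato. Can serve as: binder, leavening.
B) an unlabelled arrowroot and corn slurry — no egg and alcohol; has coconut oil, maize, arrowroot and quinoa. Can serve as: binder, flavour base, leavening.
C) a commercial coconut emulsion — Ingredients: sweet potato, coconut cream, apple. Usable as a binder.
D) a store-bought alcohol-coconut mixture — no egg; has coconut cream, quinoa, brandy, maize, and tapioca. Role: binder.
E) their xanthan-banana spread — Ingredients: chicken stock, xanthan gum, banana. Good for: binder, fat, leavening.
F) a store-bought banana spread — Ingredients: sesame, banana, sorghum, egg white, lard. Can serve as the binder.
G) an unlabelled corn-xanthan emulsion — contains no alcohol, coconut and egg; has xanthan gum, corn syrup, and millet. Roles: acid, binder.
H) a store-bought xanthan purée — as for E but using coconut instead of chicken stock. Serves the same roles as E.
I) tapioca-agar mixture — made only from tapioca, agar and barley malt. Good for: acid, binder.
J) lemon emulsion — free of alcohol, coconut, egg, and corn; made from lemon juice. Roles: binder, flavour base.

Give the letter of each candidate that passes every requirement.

A: no corn, no coconut — OK
B: has maize, so not corn-free; has coconut oil, so not coconut-free — out
C: has coconut cream, so not coconut-free — reject
D: has maize, so not corn-free; has coconut cream, so not coconut-free (and 1 more) — reject
E: only chicken stock, banana, and xanthan gum; none excluded — valid
F: has egg white, so not egg-free — reject
G: has corn syrup, so not corn-free — reject
H: has coconut, so not coconut-free — no
I: only barley malt, tapioca, and agar; none excluded — keep
J: no corn, no alcohol — valid

A, E, I, J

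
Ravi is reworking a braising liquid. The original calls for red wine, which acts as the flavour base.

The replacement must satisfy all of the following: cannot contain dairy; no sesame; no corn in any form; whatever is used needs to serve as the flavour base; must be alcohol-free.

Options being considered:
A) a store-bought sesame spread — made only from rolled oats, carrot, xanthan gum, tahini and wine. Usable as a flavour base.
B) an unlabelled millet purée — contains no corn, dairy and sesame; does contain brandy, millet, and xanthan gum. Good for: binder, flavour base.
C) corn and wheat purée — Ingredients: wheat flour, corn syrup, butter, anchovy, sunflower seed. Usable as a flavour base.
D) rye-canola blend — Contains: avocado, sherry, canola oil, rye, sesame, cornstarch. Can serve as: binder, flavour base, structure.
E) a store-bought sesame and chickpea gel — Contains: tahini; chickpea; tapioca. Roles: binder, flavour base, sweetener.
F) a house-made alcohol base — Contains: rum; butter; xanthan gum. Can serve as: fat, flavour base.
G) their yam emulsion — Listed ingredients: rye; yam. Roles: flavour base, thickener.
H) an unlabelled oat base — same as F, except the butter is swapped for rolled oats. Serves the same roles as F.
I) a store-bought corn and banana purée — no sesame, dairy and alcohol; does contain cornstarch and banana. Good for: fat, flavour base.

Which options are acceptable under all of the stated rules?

A: has tahini, so not sesame-free; has wine, so not alcohol-free — out
B: has brandy, so not alcohol-free — out
C: has butter, so not dairy-free; has corn syrup, so not corn-free — reject
D: has sesame, so not sesame-free; has sherry, so not alcohol-free (and 1 more) — reject
E: has tahini, so not sesame-free — no
F: has rum, so not alcohol-free; has butter, so not dairy-free — reject
G: no sesame, no dairy — valid
H: has rum, so not alcohol-free — no
I: has cornstarch, so not corn-free — reject

G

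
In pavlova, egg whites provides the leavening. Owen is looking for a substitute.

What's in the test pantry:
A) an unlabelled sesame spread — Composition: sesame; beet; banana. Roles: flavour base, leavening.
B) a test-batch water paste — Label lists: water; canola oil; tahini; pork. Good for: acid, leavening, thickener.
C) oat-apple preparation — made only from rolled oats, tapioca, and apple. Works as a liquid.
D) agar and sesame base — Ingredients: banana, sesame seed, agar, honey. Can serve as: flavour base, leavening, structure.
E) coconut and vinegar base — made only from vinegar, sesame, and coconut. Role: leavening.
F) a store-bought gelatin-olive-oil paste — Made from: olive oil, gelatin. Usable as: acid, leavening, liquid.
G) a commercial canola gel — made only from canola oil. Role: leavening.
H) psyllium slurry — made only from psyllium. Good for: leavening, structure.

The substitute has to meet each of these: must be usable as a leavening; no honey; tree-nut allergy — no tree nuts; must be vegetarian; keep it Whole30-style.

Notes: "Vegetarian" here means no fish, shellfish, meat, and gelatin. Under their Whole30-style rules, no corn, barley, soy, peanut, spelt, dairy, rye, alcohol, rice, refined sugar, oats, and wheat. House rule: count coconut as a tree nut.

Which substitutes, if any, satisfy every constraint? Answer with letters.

A: Whole30-style, no honey — OK
B: has pork, so not vegetarian — reject
C: not usable as a leavening; has rolled oats, so not Whole30-style — out
D: has honey, so not honey-free — out
E: has coconut, so not tree-nut-free — no
F: has gelatin, so not vegetarian — no
G: all constraints satisfied — valid
H: nothing on the exclusion list — keep

A, G, H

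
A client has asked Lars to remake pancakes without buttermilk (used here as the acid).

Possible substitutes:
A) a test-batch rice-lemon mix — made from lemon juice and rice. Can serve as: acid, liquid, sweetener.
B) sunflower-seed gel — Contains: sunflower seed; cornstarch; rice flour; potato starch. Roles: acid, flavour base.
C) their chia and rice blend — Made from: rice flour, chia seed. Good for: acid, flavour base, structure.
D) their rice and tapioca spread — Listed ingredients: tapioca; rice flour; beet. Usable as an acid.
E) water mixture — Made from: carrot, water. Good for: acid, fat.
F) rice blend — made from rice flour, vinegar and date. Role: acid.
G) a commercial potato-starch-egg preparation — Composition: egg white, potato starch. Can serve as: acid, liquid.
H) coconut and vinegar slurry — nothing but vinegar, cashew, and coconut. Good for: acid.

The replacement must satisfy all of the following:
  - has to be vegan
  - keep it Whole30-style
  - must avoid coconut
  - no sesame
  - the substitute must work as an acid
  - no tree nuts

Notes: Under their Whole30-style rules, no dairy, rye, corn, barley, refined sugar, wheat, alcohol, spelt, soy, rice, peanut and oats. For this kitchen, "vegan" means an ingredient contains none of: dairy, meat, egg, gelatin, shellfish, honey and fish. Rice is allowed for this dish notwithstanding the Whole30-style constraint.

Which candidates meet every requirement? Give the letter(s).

A: rice is permitted under the Whole30-style carve-out; nothing else excluded — OK
B: has cornstarch, so not Whole30-style — reject
C: rice is permitted under the Whole30-style carve-out; nothing else excluded — OK
D: rice is permitted under the Whole30-style carve-out; nothing else excluded — OK
E: all constraints satisfied — valid
F: rice is permitted under the Whole30-style carve-out; nothing else excluded — valid
G: has egg white, so not vegan — reject
H: has cashew, so not tree-nut-free; has coconut, so not coconut-free — no

A, C, D, E, F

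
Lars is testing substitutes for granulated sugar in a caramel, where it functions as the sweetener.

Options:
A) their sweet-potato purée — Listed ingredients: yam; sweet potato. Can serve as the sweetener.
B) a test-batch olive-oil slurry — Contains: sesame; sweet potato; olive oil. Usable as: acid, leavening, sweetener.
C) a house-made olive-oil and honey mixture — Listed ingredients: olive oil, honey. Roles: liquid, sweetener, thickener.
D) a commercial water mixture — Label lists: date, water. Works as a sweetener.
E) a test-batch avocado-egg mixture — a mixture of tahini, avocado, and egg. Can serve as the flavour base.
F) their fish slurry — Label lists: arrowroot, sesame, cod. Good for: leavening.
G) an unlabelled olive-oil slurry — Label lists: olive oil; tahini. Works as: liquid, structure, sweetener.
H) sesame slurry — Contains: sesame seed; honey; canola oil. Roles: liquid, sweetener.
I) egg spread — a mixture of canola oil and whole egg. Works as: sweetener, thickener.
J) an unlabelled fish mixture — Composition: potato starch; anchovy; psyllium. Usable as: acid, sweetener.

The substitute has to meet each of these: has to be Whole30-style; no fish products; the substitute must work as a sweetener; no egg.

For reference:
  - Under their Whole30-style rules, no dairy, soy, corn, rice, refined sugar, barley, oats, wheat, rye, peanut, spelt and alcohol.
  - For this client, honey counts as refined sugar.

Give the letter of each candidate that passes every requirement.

A: every rule checks out — valid
B: nothing on the exclusion list — keep
C: has honey, so not Whole30-style — reject
D: only water and date; none excluded — valid
E: not usable as a sweetener; has egg, so not egg-free — out
F: not usable as a sweetener; has cod, so not fish-free — no
G: all constraints satisfied — valid
H: has honey, so not Whole30-style — no
I: has whole egg, so not egg-free — reject
J: has anchovy, so not fish-free — out

A, B, D, G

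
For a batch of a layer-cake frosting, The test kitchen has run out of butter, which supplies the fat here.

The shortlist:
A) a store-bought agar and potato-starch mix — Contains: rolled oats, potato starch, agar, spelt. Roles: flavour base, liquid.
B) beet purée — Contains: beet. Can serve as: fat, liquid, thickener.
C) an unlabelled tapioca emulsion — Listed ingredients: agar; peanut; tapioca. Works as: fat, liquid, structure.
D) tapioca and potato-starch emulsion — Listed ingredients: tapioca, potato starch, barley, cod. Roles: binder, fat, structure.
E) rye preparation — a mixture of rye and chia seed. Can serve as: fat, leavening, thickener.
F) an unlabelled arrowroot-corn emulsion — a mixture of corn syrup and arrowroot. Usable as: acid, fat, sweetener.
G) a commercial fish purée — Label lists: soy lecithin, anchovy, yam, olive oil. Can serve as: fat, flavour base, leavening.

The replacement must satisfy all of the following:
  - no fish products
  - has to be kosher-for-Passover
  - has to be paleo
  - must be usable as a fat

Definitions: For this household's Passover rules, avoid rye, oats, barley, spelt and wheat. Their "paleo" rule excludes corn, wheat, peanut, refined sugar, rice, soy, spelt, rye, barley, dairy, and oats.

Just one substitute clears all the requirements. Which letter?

B

A: not usable as a fat; has rolled oats, so not kosher-for-Passover (and 1 more) — no
B: kosher-for-Passover, no fish — valid
C: has peanut, so not paleo — no
D: has barley, so not kosher-for-Passover; has barley, so not paleo (and 1 more) — out
E: has rye, so not kosher-for-Passover; has rye, so not paleo — reject
F: has corn syrup, so not paleo — reject
G: has soy lecithin, so not paleo; has anchovy, so not fish-free — no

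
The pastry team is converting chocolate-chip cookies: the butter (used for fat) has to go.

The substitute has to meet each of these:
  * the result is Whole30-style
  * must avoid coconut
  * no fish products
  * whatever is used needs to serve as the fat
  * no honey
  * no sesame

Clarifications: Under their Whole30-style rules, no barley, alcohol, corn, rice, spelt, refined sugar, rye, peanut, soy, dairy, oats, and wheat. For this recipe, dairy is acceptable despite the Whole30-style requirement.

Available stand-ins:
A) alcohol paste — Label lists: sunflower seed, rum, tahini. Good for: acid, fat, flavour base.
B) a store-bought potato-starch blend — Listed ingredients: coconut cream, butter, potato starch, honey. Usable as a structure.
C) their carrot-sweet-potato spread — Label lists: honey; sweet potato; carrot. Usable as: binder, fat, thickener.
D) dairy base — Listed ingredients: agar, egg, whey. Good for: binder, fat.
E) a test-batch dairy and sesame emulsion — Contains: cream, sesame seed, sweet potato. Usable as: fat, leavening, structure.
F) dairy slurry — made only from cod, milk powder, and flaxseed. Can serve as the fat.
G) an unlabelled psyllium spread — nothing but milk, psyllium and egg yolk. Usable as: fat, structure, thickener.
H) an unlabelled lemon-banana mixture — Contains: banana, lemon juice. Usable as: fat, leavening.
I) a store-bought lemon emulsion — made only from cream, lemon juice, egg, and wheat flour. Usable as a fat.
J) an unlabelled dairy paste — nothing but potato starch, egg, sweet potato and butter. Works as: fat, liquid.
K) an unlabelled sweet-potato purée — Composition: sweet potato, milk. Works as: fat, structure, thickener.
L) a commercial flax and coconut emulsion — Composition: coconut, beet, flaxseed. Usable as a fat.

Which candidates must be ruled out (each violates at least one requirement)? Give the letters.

A, B, C, E, F, I, L

A: has rum, so not Whole30-style; has tahini, so not sesame-free — out
B: not usable as a fat; has coconut cream, so not coconut-free (and 1 more) — out
C: has honey, so not honey-free — reject
D: dairy is permitted under the Whole30-style carve-out; nothing else excluded — valid
E: has sesame seed, so not sesame-free — out
F: has cod, so not fish-free — out
G: dairy is permitted under the Whole30-style carve-out; nothing else excluded — keep
H: nothing on the exclusion list — valid
I: has wheat flour, so not Whole30-style — reject
J: dairy is permitted under the Whole30-style carve-out; nothing else excluded — keep
K: dairy is permitted under the Whole30-style carve-out; nothing else excluded — valid
L: has coconut, so not coconut-free — reject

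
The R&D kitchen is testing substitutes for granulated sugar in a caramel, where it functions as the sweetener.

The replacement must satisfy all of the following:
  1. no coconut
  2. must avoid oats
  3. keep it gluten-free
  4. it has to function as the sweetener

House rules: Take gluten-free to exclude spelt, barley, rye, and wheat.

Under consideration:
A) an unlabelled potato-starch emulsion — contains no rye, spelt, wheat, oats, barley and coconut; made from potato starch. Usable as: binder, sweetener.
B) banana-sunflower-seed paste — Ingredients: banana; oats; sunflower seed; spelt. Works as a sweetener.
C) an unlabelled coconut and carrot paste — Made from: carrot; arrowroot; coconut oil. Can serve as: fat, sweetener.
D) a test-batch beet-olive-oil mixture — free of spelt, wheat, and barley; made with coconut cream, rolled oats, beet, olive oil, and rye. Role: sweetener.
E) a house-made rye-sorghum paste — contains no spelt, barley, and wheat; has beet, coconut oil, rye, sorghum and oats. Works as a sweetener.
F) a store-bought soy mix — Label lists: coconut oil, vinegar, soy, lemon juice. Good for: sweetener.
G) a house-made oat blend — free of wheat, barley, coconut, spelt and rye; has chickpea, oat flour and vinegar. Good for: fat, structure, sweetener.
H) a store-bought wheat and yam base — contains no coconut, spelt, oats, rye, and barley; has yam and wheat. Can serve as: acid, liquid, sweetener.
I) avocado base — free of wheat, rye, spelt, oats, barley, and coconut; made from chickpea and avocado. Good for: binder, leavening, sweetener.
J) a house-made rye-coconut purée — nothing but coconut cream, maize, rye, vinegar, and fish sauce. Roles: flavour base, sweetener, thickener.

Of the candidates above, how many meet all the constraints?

2

A: works as a sweetener, no oats, no coconut — OK
B: has spelt, so not gluten-free; has oats, so not oat-free — out
C: has coconut oil, so not coconut-free — reject
D: has rye, so not gluten-free; has coconut cream, so not coconut-free (and 1 more) — out
E: has rye, so not gluten-free; has coconut oil, so not coconut-free (and 1 more) — no
F: has coconut oil, so not coconut-free — no
G: has oat flour, so not oat-free — reject
H: has wheat, so not gluten-free — out
I: nothing on the exclusion list — valid
J: has rye, so not gluten-free; has coconut cream, so not coconut-free — no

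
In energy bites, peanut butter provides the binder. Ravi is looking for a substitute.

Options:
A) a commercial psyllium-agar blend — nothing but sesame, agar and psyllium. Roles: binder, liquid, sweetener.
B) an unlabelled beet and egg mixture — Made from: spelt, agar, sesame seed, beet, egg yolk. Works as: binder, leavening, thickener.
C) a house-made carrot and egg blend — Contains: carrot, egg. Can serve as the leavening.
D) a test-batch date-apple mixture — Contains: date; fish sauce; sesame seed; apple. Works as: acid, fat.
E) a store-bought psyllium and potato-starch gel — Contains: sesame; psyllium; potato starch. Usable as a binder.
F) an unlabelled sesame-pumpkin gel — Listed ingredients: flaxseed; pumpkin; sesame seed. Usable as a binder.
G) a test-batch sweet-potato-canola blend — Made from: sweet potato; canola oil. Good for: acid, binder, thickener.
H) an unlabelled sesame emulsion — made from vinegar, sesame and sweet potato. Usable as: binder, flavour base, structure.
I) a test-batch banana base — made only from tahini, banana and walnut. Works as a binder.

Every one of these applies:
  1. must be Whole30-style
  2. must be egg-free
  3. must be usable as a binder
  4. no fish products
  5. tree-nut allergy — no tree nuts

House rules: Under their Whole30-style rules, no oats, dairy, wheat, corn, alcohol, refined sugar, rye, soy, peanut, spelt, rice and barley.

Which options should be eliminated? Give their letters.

B, C, D, I

A: only sesame, agar and psyllium; none excluded — valid
B: has spelt, so not Whole30-style; has egg yolk, so not egg-free — out
C: not usable as a binder; has egg, so not egg-free — out
D: not usable as a binder; has fish sauce, so not fish-free — out
E: only sesame, psyllium, and potato starch; none excluded — keep
F: only sesame seed, pumpkin and flaxseed; none excluded — OK
G: nothing on the exclusion list — keep
H: only sesame, vinegar, and sweet potato; none excluded — keep
I: has walnut, so not tree-nut-free — out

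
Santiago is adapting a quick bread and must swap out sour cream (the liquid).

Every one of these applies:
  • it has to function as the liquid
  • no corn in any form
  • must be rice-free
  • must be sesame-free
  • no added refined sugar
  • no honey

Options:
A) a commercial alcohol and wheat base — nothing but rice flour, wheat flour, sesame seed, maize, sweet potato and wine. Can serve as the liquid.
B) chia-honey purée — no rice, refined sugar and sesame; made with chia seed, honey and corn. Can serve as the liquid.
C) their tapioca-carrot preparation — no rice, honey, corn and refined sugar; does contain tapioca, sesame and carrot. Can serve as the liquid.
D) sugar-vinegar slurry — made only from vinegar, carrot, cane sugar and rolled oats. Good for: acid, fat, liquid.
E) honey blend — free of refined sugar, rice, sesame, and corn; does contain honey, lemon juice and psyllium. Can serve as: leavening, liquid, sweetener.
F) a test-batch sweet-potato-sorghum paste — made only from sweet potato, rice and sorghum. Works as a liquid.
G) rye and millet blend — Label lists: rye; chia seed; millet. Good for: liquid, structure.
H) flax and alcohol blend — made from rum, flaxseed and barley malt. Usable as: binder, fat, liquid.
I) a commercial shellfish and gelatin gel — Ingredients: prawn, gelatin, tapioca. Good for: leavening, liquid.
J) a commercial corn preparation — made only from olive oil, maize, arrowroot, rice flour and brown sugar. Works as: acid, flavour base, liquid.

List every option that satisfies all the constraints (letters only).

A: has rice flour, so not rice-free; has maize, so not corn-free (and 1 more) — out
B: has corn, so not corn-free; has honey, so not honey-free — no
C: has sesame, so not sesame-free — reject
D: has cane sugar, so not no-added-sugar — reject
E: has honey, so not honey-free — no
F: has rice, so not rice-free — no
G: only rye, millet and chia seed; none excluded — valid
H: only rum, barley malt, and flaxseed; none excluded — keep
I: all constraints satisfied — valid
J: has rice flour, so not rice-free; has maize, so not corn-free (and 1 more) — reject

G, H, I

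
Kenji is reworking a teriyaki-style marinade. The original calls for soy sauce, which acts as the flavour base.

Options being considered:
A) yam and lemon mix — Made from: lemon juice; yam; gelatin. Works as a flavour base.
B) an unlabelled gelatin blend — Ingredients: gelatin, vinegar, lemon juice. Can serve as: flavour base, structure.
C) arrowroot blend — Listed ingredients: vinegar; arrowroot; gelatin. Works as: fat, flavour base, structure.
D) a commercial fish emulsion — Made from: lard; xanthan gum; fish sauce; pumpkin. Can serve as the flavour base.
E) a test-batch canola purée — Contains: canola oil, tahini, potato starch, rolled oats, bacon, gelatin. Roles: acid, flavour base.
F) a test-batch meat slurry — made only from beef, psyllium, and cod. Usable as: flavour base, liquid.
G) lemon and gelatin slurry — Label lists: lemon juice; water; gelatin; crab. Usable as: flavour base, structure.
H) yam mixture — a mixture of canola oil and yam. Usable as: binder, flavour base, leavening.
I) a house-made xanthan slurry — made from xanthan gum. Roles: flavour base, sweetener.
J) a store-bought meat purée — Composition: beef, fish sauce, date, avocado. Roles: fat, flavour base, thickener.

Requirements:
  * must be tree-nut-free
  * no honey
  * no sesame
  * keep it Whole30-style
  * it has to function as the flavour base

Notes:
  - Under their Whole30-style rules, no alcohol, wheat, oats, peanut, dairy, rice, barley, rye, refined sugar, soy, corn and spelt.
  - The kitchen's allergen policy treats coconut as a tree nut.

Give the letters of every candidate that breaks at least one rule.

A: nothing on the exclusion list — valid
B: works as a flavour base, Whole30-style, no honey — valid
C: only gelatin, arrowroot and vinegar; none excluded — keep
D: no sesame, tree-nut-free — valid
E: has rolled oats, so not Whole30-style; has tahini, so not sesame-free — out
F: every rule checks out — OK
G: nothing on the exclusion list — valid
H: works as a flavour base, Whole30-style, tree-nut-free — keep
I: only xanthan gum; none excluded — OK
J: fish sauce and beef etc. — none of it excluded — OK

E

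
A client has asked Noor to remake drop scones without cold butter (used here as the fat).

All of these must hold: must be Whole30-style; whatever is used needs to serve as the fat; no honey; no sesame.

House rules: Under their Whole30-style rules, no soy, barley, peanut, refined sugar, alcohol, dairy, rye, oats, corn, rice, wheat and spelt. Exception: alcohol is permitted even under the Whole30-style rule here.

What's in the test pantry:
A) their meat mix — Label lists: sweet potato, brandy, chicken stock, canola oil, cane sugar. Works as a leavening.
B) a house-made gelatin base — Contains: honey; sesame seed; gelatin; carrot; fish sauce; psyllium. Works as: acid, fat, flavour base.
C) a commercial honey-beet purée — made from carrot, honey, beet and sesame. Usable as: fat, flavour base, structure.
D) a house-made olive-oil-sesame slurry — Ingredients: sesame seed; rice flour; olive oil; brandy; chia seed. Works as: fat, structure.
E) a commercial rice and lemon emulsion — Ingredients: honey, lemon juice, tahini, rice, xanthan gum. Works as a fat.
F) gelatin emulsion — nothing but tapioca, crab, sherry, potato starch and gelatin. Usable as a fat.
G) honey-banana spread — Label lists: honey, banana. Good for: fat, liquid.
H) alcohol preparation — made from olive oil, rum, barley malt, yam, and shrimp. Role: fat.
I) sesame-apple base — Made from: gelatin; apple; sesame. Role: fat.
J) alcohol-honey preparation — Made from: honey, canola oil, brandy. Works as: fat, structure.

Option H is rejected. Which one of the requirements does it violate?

usable as a fat: satisfied
Whole30-style: has barley malt — fails
sesame-free: satisfied
honey-free: satisfied

Whole30-style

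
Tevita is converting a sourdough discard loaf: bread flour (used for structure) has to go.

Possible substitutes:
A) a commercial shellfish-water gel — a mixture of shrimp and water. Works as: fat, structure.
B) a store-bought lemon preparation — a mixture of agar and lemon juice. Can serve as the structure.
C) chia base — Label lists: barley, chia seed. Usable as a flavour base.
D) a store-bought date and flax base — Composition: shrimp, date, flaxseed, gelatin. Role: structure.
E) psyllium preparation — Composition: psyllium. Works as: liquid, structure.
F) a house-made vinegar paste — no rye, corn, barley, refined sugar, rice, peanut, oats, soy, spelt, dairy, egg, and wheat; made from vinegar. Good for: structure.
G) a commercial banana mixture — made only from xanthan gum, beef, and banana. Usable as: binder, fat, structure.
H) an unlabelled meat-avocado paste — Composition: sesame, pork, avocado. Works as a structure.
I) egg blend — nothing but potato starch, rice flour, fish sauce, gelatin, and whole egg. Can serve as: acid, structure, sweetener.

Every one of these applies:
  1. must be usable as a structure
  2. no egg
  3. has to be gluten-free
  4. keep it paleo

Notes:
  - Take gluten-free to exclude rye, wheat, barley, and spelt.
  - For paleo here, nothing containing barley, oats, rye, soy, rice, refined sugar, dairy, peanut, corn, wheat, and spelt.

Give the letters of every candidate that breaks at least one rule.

C, I

A: all constraints satisfied — valid
B: works as a structure, paleo, gluten-free — valid
C: not usable as a structure; has barley, so not gluten-free (and 1 more) — reject
D: nothing on the exclusion list — valid
E: all constraints satisfied — valid
F: paleo, gluten-free — valid
G: only beef, banana, and xanthan gum; none excluded — keep
H: nothing on the exclusion list — OK
I: has rice flour, so not paleo; has whole egg, so not egg-free — reject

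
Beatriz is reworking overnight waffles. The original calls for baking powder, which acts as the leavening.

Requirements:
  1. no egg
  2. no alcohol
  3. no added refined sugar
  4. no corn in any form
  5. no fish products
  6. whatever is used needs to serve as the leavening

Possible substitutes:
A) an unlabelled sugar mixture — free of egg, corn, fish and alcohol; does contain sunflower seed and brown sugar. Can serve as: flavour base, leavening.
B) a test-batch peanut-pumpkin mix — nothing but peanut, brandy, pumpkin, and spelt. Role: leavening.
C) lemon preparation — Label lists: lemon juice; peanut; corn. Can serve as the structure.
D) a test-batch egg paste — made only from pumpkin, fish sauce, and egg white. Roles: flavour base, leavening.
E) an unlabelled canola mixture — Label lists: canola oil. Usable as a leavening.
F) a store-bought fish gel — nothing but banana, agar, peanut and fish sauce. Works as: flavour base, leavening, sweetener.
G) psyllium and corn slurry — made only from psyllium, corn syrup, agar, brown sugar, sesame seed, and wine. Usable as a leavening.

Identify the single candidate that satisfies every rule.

E

A: has brown sugar, so not no-added-sugar — reject
B: has brandy, so not alcohol-free — out
C: not usable as a leavening; has corn, so not corn-free — reject
D: has egg white, so not egg-free; has fish sauce, so not fish-free — out
E: nothing on the exclusion list — valid
F: has fish sauce, so not fish-free — out
G: has brown sugar, so not no-added-sugar; has wine, so not alcohol-free (and 1 more) — no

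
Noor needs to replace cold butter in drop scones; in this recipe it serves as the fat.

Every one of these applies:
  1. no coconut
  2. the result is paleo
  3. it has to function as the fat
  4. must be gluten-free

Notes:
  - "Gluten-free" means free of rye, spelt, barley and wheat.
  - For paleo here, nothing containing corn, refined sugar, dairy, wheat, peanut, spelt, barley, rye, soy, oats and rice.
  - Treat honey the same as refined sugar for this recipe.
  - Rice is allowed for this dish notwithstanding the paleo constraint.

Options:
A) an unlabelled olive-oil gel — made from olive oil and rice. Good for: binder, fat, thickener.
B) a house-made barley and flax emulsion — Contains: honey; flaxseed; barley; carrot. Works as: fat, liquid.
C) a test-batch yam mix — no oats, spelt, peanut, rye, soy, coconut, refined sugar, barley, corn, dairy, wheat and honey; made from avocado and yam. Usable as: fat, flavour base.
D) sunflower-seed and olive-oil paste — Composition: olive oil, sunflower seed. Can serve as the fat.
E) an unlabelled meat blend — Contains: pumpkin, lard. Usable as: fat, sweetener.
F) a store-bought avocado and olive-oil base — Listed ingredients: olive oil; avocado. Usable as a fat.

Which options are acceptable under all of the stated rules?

A: rice is permitted under the paleo carve-out; nothing else excluded — keep
B: has barley, so not gluten-free; has barley, so not paleo — reject
C: no coconut, paleo — OK
D: works as a fat, no coconut, paleo — keep
E: all constraints satisfied — valid
F: only olive oil and avocado; none excluded — keep

A, C, D, E, F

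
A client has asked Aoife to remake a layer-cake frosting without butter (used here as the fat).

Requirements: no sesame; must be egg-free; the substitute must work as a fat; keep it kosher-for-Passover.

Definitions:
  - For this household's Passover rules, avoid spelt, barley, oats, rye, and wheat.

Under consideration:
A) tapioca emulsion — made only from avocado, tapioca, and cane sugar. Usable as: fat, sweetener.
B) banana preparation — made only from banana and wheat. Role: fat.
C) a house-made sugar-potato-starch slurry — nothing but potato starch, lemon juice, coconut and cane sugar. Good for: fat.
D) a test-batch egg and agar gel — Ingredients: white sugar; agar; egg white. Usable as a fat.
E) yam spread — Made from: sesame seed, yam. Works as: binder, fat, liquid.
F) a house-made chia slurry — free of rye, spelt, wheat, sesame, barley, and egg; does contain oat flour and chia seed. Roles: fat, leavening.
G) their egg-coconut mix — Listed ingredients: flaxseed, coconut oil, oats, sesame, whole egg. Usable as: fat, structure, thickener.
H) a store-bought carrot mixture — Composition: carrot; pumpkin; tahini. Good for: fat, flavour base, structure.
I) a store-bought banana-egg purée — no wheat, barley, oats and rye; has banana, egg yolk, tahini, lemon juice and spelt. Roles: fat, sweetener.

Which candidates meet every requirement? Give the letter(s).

A, C

A: every rule checks out — OK
B: has wheat, so not kosher-for-Passover — out
C: nothing on the exclusion list — keep
D: has egg white, so not egg-free — no
E: has sesame seed, so not sesame-free — reject
F: has oat flour, so not kosher-for-Passover — out
G: has oats, so not kosher-for-Passover; has whole egg, so not egg-free (and 1 more) — reject
H: has tahini, so not sesame-free — reject
I: has spelt, so not kosher-for-Passover; has egg yolk, so not egg-free (and 1 more) — out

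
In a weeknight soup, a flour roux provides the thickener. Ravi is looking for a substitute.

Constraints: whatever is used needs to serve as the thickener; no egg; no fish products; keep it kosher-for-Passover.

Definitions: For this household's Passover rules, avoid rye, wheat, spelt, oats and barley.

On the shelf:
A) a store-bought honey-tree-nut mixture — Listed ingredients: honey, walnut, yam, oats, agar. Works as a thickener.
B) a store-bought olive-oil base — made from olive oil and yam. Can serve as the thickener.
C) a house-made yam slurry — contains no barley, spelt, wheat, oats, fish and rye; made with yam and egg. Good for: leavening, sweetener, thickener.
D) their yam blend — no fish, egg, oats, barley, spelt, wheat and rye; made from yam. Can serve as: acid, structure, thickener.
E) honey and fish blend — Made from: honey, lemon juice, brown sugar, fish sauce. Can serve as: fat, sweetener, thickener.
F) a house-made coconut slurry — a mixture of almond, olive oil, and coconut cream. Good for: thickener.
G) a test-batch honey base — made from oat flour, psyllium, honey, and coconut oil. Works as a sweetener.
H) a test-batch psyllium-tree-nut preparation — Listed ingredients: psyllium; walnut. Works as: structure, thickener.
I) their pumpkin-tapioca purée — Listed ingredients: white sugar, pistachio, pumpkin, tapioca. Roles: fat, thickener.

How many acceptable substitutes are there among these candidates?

5

A: has oats, so not kosher-for-Passover — out
B: every rule checks out — valid
C: has egg, so not egg-free — out
D: every rule checks out — valid
E: has fish sauce, so not fish-free — out
F: only coconut cream, almond, and olive oil; none excluded — valid
G: not usable as a thickener; has oat flour, so not kosher-for-Passover — out
H: works as a thickener, no egg, no fish — OK
I: white sugar and pistachio etc. — none of it excluded — valid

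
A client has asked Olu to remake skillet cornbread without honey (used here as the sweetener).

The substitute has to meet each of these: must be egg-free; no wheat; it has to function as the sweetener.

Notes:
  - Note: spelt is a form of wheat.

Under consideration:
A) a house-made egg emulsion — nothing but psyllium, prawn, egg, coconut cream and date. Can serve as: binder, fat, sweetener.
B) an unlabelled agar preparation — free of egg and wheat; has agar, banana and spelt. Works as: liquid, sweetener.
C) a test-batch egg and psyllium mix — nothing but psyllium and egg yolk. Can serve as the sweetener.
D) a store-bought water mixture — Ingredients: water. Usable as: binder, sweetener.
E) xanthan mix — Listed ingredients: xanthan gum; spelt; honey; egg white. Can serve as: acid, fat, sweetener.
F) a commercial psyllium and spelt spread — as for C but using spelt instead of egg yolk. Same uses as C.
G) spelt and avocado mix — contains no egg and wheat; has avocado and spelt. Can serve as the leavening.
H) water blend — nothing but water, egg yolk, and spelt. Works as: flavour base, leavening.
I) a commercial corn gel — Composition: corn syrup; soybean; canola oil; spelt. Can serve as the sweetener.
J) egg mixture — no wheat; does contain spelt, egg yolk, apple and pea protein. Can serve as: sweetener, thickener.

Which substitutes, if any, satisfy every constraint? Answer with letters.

A: has egg, so not egg-free — no
B: has spelt, so not wheat-free — reject
C: has egg yolk, so not egg-free — out
D: works as a sweetener, no egg, wheat-free — OK
E: has egg white, so not egg-free; has spelt, so not wheat-free — no
F: has spelt, so not wheat-free — out
G: not usable as a sweetener; has spelt, so not wheat-free — out
H: not usable as a sweetener; has egg yolk, so not egg-free (and 1 more) — no
I: has spelt, so not wheat-free — no
J: has egg yolk, so not egg-free; has spelt, so not wheat-free — out

D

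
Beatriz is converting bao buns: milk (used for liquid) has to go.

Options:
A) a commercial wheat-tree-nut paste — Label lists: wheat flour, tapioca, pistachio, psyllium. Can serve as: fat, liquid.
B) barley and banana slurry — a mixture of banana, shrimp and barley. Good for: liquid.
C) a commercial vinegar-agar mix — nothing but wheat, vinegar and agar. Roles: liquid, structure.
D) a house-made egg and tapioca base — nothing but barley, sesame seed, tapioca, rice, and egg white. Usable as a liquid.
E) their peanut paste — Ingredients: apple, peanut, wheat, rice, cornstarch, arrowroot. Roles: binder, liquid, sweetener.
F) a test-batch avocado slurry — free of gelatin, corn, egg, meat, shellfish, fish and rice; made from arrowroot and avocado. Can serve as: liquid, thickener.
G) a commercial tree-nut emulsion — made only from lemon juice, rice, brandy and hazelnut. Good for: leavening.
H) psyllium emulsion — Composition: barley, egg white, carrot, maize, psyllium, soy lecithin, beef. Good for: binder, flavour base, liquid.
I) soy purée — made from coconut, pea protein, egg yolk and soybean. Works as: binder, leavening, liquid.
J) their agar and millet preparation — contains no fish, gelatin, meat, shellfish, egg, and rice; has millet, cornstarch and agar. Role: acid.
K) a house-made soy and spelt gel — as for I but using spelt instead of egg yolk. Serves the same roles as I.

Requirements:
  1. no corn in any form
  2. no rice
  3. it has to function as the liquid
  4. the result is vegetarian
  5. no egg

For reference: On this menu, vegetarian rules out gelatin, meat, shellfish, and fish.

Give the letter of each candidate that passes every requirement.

A: pistachio and wheat flour etc. — none of it excluded — keep
B: has shrimp, so not vegetarian — out
C: every rule checks out — keep
D: has egg white, so not egg-free; has rice, so not rice-free — out
E: has cornstarch, so not corn-free; has rice, so not rice-free — no
F: nothing on the exclusion list — valid
G: not usable as a liquid; has rice, so not rice-free — out
H: has beef, so not vegetarian; has egg white, so not egg-free (and 1 more) — reject
I: has egg yolk, so not egg-free — out
J: not usable as a liquid; has cornstarch, so not corn-free — no
K: coconut and soybean etc. — none of it excluded — OK

A, C, F, K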